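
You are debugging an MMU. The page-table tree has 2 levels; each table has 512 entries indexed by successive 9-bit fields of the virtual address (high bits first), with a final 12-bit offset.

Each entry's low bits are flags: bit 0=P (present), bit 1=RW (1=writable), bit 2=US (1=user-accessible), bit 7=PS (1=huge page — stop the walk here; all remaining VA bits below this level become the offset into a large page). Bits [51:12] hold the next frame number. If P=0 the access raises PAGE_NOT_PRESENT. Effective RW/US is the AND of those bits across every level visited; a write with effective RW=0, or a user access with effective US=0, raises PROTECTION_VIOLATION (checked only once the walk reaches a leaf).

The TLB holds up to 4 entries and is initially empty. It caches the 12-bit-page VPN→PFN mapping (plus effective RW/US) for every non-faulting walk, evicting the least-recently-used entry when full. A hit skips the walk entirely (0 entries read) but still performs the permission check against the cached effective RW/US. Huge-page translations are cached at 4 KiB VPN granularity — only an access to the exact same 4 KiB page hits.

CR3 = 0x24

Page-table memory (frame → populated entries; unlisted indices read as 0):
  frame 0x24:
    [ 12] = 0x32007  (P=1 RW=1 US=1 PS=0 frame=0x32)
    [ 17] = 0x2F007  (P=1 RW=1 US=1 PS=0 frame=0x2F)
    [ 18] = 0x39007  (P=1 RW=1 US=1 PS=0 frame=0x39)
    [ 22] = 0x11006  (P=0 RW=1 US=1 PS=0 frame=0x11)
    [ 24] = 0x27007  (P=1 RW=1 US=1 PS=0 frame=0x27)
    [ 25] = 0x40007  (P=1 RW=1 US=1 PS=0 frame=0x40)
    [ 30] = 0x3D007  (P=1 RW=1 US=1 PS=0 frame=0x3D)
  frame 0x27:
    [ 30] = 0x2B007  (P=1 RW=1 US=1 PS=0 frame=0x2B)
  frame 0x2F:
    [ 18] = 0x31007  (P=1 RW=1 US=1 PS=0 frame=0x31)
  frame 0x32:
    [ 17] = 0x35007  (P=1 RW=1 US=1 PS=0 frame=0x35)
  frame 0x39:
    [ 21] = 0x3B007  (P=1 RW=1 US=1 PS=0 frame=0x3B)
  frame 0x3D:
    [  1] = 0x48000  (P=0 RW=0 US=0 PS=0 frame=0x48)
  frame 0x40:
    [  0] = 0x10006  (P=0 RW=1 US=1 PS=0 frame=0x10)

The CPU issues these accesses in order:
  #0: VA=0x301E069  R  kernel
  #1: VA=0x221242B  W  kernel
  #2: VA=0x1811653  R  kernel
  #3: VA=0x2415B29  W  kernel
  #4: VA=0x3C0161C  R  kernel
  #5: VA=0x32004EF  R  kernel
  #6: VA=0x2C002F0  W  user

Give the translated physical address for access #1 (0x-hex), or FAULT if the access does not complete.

Trace:
#0 VA=0x301E069 (r,kernel):
  L0 @0x24[24] → 0x27007  P=1,RW=1,US=1,PS=0
  L1 @0x27[30] → 0x2B007  P=1,RW=1,US=1,PS=0
  ⇒ phys 0x2B069  [2 reads]
#1 VA=0x221242B (w,kernel):
  L0 @0x24[17] → 0x2F007  P=1,RW=1,US=1,PS=0
  L1 @0x2F[18] → 0x31007  P=1,RW=1,US=1,PS=0
  ⇒ phys 0x3142B  [2 reads]
#2 VA=0x1811653 (r,kernel):
  L0 @0x24[12] → 0x32007  P=1,RW=1,US=1,PS=0
  L1 @0x32[17] → 0x35007  P=1,RW=1,US=1,PS=0
  ⇒ phys 0x35653  [2 reads]
#3 VA=0x2415B29 (w,kernel):
  L0 @0x24[18] → 0x39007  P=1,RW=1,US=1,PS=0
  L1 @0x39[21] → 0x3B007  P=1,RW=1,US=1,PS=0
  ⇒ phys 0x3BB29  [2 reads]
#4 VA=0x3C0161C (r,kernel):
  L0 @0x24[30] → 0x3D007  P=1,RW=1,US=1,PS=0
  L1 @0x3D[1] → 0x48000  P=0,RW=0,US=0,PS=0
  ⇒ fault: PAGE_NOT_PRESENT  — 2 lookups
#5 VA=0x32004EF (r,kernel):
  L0 @0x24[25] → 0x40007  P=1,RW=1,US=1,PS=0
  L1 @0x40[0] → 0x10006  P=0,RW=1,US=1,PS=0
  ⇒ fault: PAGE_NOT_PRESENT  — 2 lookups
#6 VA=0x2C002F0 (w,user):
  L0 @0x24[22] → 0x11006  P=0,RW=1,US=1,PS=0
  ⇒ fault: PAGE_NOT_PRESENT  — 1 lookups

Access #1 PA: 0x3142B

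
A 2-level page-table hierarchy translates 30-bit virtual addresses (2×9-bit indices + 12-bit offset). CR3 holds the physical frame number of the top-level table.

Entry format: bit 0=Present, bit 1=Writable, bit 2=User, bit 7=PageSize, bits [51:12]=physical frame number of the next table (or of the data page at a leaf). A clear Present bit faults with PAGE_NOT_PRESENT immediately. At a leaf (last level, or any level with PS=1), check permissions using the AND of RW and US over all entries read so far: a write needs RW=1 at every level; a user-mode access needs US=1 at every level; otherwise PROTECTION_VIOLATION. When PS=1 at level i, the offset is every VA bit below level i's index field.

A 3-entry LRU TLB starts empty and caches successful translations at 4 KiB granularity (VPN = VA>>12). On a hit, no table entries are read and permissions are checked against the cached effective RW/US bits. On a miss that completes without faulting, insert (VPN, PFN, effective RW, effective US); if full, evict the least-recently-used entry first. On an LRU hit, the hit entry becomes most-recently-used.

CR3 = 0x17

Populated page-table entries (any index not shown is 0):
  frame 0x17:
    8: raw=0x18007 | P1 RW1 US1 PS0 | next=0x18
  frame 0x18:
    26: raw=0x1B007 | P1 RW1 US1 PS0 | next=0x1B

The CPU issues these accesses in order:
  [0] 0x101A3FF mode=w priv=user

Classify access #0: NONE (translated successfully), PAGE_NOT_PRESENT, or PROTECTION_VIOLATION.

Trace:
#0 VA=0x101A3FF (w,user):
  L0 @0x17[8] → 0x18007  P=1,RW=1,US=1,PS=0
  L1 @0x18[26] → 0x1B007  P=1,RW=1,US=1,PS=0
  ✓ 0x1B3FF  — 2 lookups

Access #0 fault: NONE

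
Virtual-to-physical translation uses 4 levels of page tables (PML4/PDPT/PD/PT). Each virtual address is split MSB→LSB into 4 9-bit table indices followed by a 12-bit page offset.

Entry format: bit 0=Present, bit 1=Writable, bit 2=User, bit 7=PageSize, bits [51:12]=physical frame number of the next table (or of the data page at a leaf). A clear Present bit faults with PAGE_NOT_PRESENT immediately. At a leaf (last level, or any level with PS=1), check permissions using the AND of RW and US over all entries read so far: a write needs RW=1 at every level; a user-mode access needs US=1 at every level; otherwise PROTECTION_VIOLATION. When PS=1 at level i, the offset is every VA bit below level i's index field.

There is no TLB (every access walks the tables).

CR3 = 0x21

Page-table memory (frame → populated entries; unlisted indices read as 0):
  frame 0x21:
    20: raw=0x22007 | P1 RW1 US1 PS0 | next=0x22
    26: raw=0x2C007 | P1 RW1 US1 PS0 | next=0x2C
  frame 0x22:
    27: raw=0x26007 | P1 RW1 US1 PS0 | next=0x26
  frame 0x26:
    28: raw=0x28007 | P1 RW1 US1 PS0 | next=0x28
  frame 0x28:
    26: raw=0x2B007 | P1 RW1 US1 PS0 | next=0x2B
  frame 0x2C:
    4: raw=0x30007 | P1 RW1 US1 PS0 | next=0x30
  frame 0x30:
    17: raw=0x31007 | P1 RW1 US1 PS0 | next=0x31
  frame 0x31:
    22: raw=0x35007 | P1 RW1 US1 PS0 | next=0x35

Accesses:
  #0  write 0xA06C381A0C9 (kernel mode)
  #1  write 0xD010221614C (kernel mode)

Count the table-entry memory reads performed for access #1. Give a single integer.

Per-access translation:
#0 VA=0xA06C381A0C9 (w,kernel):
  L0: frame=0x21 idx=20 entry=0x22007 [P=1 RW=1 US=1 PS=0]
  L1: frame=0x22 idx=27 entry=0x26007 [P=1 RW=1 US=1 PS=0]
  L2: frame=0x26 idx=28 entry=0x28007 [P=1 RW=1 US=1 PS=0]
  L3: frame=0x28 idx=26 entry=0x2B007 [P=1 RW=1 US=1 PS=0]
  → PA=0x2B0C9  (4 entries read)
#1 VA=0xD010221614C (w,kernel):
  L0: frame=0x21 idx=26 entry=0x2C007 [P=1 RW=1 US=1 PS=0]
  L1: frame=0x2C idx=4 entry=0x30007 [P=1 RW=1 US=1 PS=0]
  L2: frame=0x30 idx=17 entry=0x31007 [P=1 RW=1 US=1 PS=0]
  L3: frame=0x31 idx=22 entry=0x35007 [P=1 RW=1 US=1 PS=0]
  → PA=0x3514C  (4 entries read)

Entries read for #1: 4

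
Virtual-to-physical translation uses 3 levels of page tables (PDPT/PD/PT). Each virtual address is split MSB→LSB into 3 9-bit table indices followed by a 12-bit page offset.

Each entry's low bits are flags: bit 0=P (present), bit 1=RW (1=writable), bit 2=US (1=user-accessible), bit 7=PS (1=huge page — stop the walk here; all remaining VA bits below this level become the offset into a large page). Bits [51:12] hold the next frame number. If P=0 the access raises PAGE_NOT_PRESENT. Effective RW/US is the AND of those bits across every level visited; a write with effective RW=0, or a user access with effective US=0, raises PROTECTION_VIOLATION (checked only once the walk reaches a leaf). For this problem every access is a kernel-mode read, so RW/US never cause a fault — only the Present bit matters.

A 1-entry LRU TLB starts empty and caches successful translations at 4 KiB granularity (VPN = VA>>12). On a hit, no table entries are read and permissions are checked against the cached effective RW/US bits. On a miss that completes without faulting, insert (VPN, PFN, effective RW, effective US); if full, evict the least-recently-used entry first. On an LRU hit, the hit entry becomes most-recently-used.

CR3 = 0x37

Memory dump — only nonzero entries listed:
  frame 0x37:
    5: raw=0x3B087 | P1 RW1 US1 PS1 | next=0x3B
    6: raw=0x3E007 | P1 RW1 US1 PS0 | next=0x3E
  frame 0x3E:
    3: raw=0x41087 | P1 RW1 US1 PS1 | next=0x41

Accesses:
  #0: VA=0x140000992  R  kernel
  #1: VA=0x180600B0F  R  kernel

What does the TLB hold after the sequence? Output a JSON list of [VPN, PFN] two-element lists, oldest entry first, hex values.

Trace:
#0 VA=0x140000992 (r,kernel):
  lvl0: tbl 0x37, slot 5 ⇒ 0x3B087 (P1/RW1/US1/PS1)
  ✓ 0x3B992 (huge @L0)  — 1 lookups
#1 VA=0x180600B0F (r,kernel):
  lvl0: tbl 0x37, slot 6 ⇒ 0x3E007 (P1/RW1/US1/PS0)
  lvl1: tbl 0x3E, slot 3 ⇒ 0x41087 (P1/RW1/US1/PS1)
  ✓ 0x41B0F (huge @L1)  — 2 lookups

TLB: [["0x180600", "0x41"]]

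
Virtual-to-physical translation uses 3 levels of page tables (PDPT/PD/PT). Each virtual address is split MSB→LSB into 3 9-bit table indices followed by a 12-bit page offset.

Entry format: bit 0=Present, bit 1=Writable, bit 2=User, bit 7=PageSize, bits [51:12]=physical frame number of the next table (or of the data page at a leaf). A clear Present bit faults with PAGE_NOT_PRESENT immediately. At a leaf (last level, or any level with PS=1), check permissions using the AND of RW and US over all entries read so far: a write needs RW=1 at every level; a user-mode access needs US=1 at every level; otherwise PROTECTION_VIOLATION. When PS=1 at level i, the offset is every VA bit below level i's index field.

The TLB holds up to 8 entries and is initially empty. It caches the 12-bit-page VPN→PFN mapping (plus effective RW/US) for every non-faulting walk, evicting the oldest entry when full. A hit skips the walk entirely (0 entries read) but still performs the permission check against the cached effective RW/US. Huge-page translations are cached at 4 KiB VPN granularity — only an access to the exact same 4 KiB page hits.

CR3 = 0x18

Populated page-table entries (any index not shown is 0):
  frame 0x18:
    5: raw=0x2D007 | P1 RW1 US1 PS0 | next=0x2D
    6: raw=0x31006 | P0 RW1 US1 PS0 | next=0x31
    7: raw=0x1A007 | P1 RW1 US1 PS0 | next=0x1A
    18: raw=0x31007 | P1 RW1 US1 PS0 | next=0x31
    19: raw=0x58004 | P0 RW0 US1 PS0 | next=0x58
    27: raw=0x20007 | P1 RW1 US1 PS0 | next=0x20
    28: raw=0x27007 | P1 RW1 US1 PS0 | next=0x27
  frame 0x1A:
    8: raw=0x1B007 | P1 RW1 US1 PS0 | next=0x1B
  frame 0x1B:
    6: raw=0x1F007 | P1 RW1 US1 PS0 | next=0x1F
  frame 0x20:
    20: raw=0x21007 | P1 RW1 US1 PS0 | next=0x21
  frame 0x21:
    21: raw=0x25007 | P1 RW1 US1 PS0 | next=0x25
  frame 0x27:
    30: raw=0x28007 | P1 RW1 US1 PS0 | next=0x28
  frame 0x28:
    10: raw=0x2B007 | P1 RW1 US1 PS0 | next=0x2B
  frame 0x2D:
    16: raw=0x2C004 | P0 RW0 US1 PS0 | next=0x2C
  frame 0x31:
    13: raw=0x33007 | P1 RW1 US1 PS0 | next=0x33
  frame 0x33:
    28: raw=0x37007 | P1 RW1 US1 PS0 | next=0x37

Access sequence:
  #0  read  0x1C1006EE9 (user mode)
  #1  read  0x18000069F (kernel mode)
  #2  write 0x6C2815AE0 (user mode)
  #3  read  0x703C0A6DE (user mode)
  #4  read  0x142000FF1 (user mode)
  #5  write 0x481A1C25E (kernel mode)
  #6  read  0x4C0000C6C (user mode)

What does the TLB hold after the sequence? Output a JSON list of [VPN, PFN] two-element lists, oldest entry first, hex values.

Per-access translation:
#0 VA=0x1C1006EE9 (r,user):
  lvl0: tbl 0x18, slot 7 ⇒ 0x1A007 (P1/RW1/US1/PS0)
  lvl1: tbl 0x1A, slot 8 ⇒ 0x1B007 (P1/RW1/US1/PS0)
  lvl2: tbl 0x1B, slot 6 ⇒ 0x1F007 (P1/RW1/US1/PS0)
  ⇒ phys 0x1FEE9  [3 reads]
#1 VA=0x18000069F (r,kernel):
  lvl0: tbl 0x18, slot 6 ⇒ 0x31006 (P0/RW1/US1/PS0)
  ⇒ fault: PAGE_NOT_PRESENT  — 1 lookups
#2 VA=0x6C2815AE0 (w,user):
  lvl0: tbl 0x18, slot 27 ⇒ 0x20007 (P1/RW1/US1/PS0)
  lvl1: tbl 0x20, slot 20 ⇒ 0x21007 (P1/RW1/US1/PS0)
  lvl2: tbl 0x21, slot 21 ⇒ 0x25007 (P1/RW1/US1/PS0)
  ⇒ phys 0x25AE0  [3 reads]
#3 VA=0x703C0A6DE (r,user):
  lvl0: tbl 0x18, slot 28 ⇒ 0x27007 (P1/RW1/US1/PS0)
  lvl1: tbl 0x27, slot 30 ⇒ 0x28007 (P1/RW1/US1/PS0)
  lvl2: tbl 0x28, slot 10 ⇒ 0x2B007 (P1/RW1/US1/PS0)
  ⇒ phys 0x2B6DE  [3 reads]
#4 VA=0x142000FF1 (r,user):
  lvl0: tbl 0x18, slot 5 ⇒ 0x2D007 (P1/RW1/US1/PS0)
  lvl1: tbl 0x2D, slot 16 ⇒ 0x2C004 (P0/RW0/US1/PS0)
  ⇒ fault: PAGE_NOT_PRESENT  — 2 lookups
#5 VA=0x481A1C25E (w,kernel):
  lvl0: tbl 0x18, slot 18 ⇒ 0x31007 (P1/RW1/US1/PS0)
  lvl1: tbl 0x31, slot 13 ⇒ 0x33007 (P1/RW1/US1/PS0)
  lvl2: tbl 0x33, slot 28 ⇒ 0x37007 (P1/RW1/US1/PS0)
  ⇒ phys 0x3725E  [3 reads]
#6 VA=0x4C0000C6C (r,user):
  lvl0: tbl 0x18, slot 19 ⇒ 0x58004 (P0/RW0/US1/PS0)
  ⇒ fault: PAGE_NOT_PRESENT  — 1 lookups

TLB: [["0x1C1006", "0x1F"], ["0x6C2815", "0x25"], ["0x703C0A", "0x2B"], ["0x481A1C", "0x37"]]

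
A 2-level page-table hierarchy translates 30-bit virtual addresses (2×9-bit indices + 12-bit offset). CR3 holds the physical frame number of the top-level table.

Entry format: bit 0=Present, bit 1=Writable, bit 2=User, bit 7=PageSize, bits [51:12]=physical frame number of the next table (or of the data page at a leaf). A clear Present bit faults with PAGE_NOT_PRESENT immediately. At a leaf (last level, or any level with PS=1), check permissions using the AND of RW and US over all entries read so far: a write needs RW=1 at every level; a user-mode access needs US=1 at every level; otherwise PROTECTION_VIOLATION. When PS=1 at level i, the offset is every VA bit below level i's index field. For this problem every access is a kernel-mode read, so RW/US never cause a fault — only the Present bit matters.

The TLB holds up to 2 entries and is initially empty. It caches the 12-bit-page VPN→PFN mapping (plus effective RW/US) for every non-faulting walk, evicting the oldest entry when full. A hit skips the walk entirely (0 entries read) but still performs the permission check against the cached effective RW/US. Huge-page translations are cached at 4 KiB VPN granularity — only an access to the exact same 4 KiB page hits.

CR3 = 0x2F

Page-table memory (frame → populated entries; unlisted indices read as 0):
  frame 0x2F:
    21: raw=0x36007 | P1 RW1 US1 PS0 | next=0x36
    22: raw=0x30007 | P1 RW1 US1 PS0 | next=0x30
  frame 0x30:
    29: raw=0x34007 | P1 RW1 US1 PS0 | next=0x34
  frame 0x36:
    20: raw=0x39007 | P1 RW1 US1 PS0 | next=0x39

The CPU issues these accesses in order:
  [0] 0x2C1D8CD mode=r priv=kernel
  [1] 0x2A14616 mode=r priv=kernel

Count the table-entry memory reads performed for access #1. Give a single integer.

Trace:
#0 VA=0x2C1D8CD (r,kernel):
  [0] read 0x2F idx=22: raw=0x30007 flags P=1 W=1 U=1 S=0
  [1] read 0x30 idx=29: raw=0x34007 flags P=1 W=1 U=1 S=0
  ⇒ phys 0x348CD  [2 reads]
#1 VA=0x2A14616 (r,kernel):
  [0] read 0x2F idx=21: raw=0x36007 flags P=1 W=1 U=1 S=0
  [1] read 0x36 idx=20: raw=0x39007 flags P=1 W=1 U=1 S=0
  ⇒ phys 0x39616  [2 reads]

Entries read for #1: 2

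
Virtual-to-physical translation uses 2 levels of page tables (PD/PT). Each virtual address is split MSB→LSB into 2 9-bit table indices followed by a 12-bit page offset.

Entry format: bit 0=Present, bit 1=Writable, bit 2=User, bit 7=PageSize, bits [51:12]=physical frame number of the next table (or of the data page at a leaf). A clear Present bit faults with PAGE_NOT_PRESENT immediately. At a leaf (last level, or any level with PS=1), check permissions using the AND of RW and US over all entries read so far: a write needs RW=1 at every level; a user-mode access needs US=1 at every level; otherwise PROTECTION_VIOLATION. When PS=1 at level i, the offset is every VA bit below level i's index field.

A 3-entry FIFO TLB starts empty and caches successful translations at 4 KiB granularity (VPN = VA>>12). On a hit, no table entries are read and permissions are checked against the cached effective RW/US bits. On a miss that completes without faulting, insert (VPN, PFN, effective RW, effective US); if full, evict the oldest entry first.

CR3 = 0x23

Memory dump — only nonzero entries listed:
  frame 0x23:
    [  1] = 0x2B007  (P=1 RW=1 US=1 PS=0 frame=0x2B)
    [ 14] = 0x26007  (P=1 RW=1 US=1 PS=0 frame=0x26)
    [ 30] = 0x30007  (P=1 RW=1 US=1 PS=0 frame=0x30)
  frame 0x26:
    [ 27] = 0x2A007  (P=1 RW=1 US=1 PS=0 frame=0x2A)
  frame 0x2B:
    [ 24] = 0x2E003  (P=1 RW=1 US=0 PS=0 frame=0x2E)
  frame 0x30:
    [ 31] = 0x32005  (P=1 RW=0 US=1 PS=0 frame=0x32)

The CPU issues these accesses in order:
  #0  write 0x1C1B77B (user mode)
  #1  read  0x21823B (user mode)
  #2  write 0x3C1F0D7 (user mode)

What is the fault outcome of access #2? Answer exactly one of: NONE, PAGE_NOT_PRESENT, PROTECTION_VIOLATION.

Walk each access:
#0 VA=0x1C1B77B (w,user):
  [0] read 0x23 idx=14: raw=0x26007 flags P=1 W=1 U=1 S=0
  [1] read 0x26 idx=27: raw=0x2A007 flags P=1 W=1 U=1 S=0
  ⇒ phys 0x2A77B  [2 reads]
#1 VA=0x21823B (r,user):
  [0] read 0x23 idx=1: raw=0x2B007 flags P=1 W=1 U=1 S=0
  [1] read 0x2B idx=24: raw=0x2E003 flags P=1 W=1 U=0 S=0
  ✗ PROTECTION_VIOLATION  [2 reads]
#2 VA=0x3C1F0D7 (w,user):
  [0] read 0x23 idx=30: raw=0x30007 flags P=1 W=1 U=1 S=0
  [1] read 0x30 idx=31: raw=0x32005 flags P=1 W=0 U=1 S=0
  ✗ PROTECTION_VIOLATION  [2 reads]

Access #2 fault: PROTECTION_VIOLATION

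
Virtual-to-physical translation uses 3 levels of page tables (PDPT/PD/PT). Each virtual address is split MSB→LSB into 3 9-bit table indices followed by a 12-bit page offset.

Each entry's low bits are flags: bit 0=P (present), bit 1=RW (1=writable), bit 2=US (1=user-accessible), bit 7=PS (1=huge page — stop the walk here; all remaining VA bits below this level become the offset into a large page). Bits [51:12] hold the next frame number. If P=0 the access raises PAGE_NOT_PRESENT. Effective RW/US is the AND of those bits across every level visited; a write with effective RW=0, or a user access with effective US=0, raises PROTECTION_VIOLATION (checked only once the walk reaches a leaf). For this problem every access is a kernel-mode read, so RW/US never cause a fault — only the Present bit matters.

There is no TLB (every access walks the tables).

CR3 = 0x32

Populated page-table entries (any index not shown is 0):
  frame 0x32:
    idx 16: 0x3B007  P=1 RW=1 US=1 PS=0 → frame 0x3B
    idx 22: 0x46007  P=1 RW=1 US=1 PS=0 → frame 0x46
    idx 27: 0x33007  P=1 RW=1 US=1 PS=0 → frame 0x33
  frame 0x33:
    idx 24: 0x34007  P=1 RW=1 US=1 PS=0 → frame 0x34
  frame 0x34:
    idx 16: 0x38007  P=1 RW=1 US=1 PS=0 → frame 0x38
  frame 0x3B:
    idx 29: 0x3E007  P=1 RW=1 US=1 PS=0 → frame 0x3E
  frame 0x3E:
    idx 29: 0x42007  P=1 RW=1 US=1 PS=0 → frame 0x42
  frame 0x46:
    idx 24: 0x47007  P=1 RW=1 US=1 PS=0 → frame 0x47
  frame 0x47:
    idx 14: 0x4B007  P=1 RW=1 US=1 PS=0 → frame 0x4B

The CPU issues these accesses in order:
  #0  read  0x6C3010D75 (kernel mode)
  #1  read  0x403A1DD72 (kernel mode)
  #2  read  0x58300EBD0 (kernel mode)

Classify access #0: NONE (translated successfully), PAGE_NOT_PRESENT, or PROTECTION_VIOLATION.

Walk each access:
#0 VA=0x6C3010D75 (r,kernel):
  L0: frame=0x32 idx=27 entry=0x33007 [P=1 RW=1 US=1 PS=0]
  L1: frame=0x33 idx=24 entry=0x34007 [P=1 RW=1 US=1 PS=0]
  L2: frame=0x34 idx=16 entry=0x38007 [P=1 RW=1 US=1 PS=0]
  ⇒ phys 0x38D75  [3 reads]
#1 VA=0x403A1DD72 (r,kernel):
  L0: frame=0x32 idx=16 entry=0x3B007 [P=1 RW=1 US=1 PS=0]
  L1: frame=0x3B idx=29 entry=0x3E007 [P=1 RW=1 US=1 PS=0]
  L2: frame=0x3E idx=29 entry=0x42007 [P=1 RW=1 US=1 PS=0]
  ⇒ phys 0x42D72  [3 reads]
#2 VA=0x58300EBD0 (r,kernel):
  L0: frame=0x32 idx=22 entry=0x46007 [P=1 RW=1 US=1 PS=0]
  L1: frame=0x46 idx=24 entry=0x47007 [P=1 RW=1 US=1 PS=0]
  L2: frame=0x47 idx=14 entry=0x4B007 [P=1 RW=1 US=1 PS=0]
  ⇒ phys 0x4BBD0  [3 reads]

Access #0 fault: NONE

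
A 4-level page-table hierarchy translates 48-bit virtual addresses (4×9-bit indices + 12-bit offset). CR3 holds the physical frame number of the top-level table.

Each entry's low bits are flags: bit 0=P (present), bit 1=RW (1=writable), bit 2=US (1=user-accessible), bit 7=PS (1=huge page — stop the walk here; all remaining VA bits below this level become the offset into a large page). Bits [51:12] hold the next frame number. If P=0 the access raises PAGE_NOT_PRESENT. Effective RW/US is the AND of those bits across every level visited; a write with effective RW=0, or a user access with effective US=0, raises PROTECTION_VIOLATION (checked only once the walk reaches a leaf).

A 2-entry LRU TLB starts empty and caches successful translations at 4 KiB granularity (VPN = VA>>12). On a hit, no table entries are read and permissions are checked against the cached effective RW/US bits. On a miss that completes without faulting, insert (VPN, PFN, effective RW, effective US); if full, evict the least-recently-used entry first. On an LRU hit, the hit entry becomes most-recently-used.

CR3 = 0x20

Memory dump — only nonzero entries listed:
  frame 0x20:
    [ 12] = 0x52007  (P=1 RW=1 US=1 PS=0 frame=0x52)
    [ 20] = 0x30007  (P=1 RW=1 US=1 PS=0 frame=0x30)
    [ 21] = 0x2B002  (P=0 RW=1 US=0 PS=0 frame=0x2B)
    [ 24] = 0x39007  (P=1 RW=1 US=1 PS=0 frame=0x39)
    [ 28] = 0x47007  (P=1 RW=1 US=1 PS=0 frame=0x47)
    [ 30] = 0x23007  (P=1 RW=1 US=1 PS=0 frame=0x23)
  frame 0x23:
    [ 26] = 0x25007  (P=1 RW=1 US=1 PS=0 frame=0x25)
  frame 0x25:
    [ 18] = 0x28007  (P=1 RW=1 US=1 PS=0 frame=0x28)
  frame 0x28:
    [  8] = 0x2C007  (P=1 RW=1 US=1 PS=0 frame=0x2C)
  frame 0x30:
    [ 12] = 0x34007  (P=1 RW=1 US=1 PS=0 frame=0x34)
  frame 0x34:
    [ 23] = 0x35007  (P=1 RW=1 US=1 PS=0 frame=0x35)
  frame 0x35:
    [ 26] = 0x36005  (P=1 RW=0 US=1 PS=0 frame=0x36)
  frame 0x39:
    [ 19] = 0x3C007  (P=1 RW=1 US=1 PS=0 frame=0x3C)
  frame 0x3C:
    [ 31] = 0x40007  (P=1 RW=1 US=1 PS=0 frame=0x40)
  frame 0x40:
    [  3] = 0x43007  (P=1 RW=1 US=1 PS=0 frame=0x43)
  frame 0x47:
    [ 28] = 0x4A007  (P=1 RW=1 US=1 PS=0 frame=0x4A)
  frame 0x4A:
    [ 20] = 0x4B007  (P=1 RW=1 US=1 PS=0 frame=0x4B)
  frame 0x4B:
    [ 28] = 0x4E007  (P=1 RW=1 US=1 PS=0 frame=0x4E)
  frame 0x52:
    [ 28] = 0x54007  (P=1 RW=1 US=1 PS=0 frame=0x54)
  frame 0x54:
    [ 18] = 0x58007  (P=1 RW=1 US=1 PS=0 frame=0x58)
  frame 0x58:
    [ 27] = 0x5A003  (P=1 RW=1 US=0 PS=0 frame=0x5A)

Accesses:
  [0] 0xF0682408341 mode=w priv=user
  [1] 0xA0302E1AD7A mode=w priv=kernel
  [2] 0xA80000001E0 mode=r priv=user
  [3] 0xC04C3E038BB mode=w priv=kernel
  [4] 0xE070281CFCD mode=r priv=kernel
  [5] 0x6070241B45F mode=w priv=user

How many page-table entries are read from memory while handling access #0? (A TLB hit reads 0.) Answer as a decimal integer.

Trace:
#0 VA=0xF0682408341 (w,user):
  L0: frame=0x20 idx=30 entry=0x23007 [P=1 RW=1 US=1 PS=0]
  L1: frame=0x23 idx=26 entry=0x25007 [P=1 RW=1 US=1 PS=0]
  L2: frame=0x25 idx=18 entry=0x28007 [P=1 RW=1 US=1 PS=0]
  L3: frame=0x28 idx=8 entry=0x2C007 [P=1 RW=1 US=1 PS=0]
  ⇒ phys 0x2C341  [4 reads]
#1 VA=0xA0302E1AD7A (w,kernel):
  L0: frame=0x20 idx=20 entry=0x30007 [P=1 RW=1 US=1 PS=0]
  L1: frame=0x30 idx=12 entry=0x34007 [P=1 RW=1 US=1 PS=0]
  L2: frame=0x34 idx=23 entry=0x35007 [P=1 RW=1 US=1 PS=0]
  L3: frame=0x35 idx=26 entry=0x36005 [P=1 RW=0 US=1 PS=0]
  ⇒ fault: PROTECTION_VIOLATION  — 4 lookups
#2 VA=0xA80000001E0 (r,user):
  L0: frame=0x20 idx=21 entry=0x2B002 [P=0 RW=1 US=0 PS=0]
  ⇒ fault: PAGE_NOT_PRESENT  — 1 lookups
#3 VA=0xC04C3E038BB (w,kernel):
  L0: frame=0x20 idx=24 entry=0x39007 [P=1 RW=1 US=1 PS=0]
  L1: frame=0x39 idx=19 entry=0x3C007 [P=1 RW=1 US=1 PS=0]
  L2: frame=0x3C idx=31 entry=0x40007 [P=1 RW=1 US=1 PS=0]
  L3: frame=0x40 idx=3 entry=0x43007 [P=1 RW=1 US=1 PS=0]
  ⇒ phys 0x438BB  [4 reads]
#4 VA=0xE070281CFCD (r,kernel):
  L0: frame=0x20 idx=28 entry=0x47007 [P=1 RW=1 US=1 PS=0]
  L1: frame=0x47 idx=28 entry=0x4A007 [P=1 RW=1 US=1 PS=0]
  L2: frame=0x4A idx=20 entry=0x4B007 [P=1 RW=1 US=1 PS=0]
  L3: frame=0x4B idx=28 entry=0x4E007 [P=1 RW=1 US=1 PS=0]
  ⇒ phys 0x4EFCD  [4 reads]
#5 VA=0x6070241B45F (w,user):
  L0: frame=0x20 idx=12 entry=0x52007 [P=1 RW=1 US=1 PS=0]
  L1: frame=0x52 idx=28 entry=0x54007 [P=1 RW=1 US=1 PS=0]
  L2: frame=0x54 idx=18 entry=0x58007 [P=1 RW=1 US=1 PS=0]
  L3: frame=0x58 idx=27 entry=0x5A003 [P=1 RW=1 US=0 PS=0]
  ⇒ fault: PROTECTION_VIOLATION  — 4 lookups

Entries read for #0: 4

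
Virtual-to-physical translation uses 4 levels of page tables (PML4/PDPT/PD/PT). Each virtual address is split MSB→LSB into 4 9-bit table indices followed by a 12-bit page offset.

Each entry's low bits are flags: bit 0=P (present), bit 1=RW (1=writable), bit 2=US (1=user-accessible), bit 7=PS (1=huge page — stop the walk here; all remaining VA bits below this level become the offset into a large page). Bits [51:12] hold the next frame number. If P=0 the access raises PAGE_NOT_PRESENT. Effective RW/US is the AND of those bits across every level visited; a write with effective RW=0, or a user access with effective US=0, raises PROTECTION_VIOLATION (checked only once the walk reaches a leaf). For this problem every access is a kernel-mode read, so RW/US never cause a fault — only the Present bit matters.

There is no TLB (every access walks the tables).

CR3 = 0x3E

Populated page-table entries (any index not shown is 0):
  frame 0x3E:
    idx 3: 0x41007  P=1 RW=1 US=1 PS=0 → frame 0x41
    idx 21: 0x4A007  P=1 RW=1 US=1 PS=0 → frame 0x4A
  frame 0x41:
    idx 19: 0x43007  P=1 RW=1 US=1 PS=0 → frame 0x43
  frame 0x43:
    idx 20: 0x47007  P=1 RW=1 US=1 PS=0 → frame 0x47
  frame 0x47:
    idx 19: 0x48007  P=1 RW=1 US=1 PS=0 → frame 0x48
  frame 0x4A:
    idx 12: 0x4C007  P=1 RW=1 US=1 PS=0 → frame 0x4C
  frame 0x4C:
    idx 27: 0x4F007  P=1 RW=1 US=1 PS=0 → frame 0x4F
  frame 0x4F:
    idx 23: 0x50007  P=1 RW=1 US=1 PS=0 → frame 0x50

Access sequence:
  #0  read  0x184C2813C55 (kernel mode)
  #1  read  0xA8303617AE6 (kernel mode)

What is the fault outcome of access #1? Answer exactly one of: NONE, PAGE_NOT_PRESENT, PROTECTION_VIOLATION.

Trace:
#0 VA=0x184C2813C55 (r,kernel):
  L0: frame=0x3E idx=3 entry=0x41007 [P=1 RW=1 US=1 PS=0]
  L1: frame=0x41 idx=19 entry=0x43007 [P=1 RW=1 US=1 PS=0]
  L2: frame=0x43 idx=20 entry=0x47007 [P=1 RW=1 US=1 PS=0]
  L3: frame=0x47 idx=19 entry=0x48007 [P=1 RW=1 US=1 PS=0]
  → PA=0x48C55  (4 entries read)
#1 VA=0xA8303617AE6 (r,kernel):
  L0: frame=0x3E idx=21 entry=0x4A007 [P=1 RW=1 US=1 PS=0]
  L1: frame=0x4A idx=12 entry=0x4C007 [P=1 RW=1 US=1 PS=0]
  L2: frame=0x4C idx=27 entry=0x4F007 [P=1 RW=1 US=1 PS=0]
  L3: frame=0x4F idx=23 entry=0x50007 [P=1 RW=1 US=1 PS=0]
  → PA=0x50AE6  (4 entries read)

Access #1 fault: NONE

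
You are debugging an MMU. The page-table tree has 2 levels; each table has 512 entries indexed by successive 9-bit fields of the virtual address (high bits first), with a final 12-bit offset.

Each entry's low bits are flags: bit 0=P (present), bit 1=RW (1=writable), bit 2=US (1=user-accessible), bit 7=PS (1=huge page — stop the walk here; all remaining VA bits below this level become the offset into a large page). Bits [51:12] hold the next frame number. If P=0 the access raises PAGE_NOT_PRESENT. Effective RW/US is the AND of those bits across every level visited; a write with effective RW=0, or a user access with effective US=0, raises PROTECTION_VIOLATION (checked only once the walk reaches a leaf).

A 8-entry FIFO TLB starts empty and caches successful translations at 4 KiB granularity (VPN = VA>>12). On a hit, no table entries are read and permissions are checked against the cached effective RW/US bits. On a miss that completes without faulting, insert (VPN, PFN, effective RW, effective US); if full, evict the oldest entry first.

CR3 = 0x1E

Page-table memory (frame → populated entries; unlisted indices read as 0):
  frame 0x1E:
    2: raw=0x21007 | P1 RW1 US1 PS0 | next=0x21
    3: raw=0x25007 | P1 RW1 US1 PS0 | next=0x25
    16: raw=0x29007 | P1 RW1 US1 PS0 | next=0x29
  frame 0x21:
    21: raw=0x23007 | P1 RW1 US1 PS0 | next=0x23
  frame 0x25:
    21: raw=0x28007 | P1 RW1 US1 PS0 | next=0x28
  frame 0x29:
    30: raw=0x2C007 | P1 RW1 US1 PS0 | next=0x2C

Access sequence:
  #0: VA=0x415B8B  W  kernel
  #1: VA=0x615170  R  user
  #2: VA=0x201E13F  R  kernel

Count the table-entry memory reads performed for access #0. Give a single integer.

Walk each access:
#0 VA=0x415B8B (w,kernel):
  [0] read 0x1E idx=2: raw=0x21007 flags P=1 W=1 U=1 S=0
  [1] read 0x21 idx=21: raw=0x23007 flags P=1 W=1 U=1 S=0
  ⇒ phys 0x23B8B  [2 reads]
#1 VA=0x615170 (r,user):
  [0] read 0x1E idx=3: raw=0x25007 flags P=1 W=1 U=1 S=0
  [1] read 0x25 idx=21: raw=0x28007 flags P=1 W=1 U=1 S=0
  ⇒ phys 0x28170  [2 reads]
#2 VA=0x201E13F (r,kernel):
  [0] read 0x1E idx=16: raw=0x29007 flags P=1 W=1 U=1 S=0
  [1] read 0x29 idx=30: raw=0x2C007 flags P=1 W=1 U=1 S=0
  ⇒ phys 0x2C13F  [2 reads]

Entries read for #0: 2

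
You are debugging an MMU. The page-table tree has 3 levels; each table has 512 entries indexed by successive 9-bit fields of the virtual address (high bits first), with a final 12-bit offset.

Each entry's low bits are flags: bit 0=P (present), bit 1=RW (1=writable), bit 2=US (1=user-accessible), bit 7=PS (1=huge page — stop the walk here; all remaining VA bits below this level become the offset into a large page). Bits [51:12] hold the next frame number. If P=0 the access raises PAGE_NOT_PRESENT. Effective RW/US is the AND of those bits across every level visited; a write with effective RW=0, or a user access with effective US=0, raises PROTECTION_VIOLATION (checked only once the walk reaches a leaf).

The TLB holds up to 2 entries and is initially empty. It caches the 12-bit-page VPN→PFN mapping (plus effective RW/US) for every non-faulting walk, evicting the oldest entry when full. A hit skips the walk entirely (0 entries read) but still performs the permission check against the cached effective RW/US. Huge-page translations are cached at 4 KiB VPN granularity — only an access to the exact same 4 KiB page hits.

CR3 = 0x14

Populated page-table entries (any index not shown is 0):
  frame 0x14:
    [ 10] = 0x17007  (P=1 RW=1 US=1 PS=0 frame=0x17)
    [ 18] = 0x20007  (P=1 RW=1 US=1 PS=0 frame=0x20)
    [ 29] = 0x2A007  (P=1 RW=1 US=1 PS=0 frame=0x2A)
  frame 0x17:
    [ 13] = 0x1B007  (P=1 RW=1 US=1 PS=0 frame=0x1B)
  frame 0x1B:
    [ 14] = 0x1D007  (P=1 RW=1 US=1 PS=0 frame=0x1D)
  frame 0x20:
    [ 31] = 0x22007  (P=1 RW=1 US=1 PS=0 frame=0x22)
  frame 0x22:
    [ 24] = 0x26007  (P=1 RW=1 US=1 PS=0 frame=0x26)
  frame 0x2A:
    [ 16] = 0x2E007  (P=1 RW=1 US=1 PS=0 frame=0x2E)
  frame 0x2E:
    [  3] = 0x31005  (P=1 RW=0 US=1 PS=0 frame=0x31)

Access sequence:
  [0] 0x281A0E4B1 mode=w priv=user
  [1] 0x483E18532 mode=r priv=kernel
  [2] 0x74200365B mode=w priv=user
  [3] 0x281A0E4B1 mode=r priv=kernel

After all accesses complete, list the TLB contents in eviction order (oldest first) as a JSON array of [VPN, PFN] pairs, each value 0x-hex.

Walk each access:
#0 VA=0x281A0E4B1 (w,user):
  L0 @0x14[10] → 0x17007  P=1,RW=1,US=1,PS=0
  L1 @0x17[13] → 0x1B007  P=1,RW=1,US=1,PS=0
  L2 @0x1B[14] → 0x1D007  P=1,RW=1,US=1,PS=0
  ⇒ phys 0x1D4B1  [3 reads]
#1 VA=0x483E18532 (r,kernel):
  L0 @0x14[18] → 0x20007  P=1,RW=1,US=1,PS=0
  L1 @0x20[31] → 0x22007  P=1,RW=1,US=1,PS=0
  L2 @0x22[24] → 0x26007  P=1,RW=1,US=1,PS=0
  ⇒ phys 0x26532  [3 reads]
#2 VA=0x74200365B (w,user):
  L0 @0x14[29] → 0x2A007  P=1,RW=1,US=1,PS=0
  L1 @0x2A[16] → 0x2E007  P=1,RW=1,US=1,PS=0
  L2 @0x2E[3] → 0x31005  P=1,RW=0,US=1,PS=0
  ✗ PROTECTION_VIOLATION  [3 reads]
#3 VA=0x281A0E4B1 (r,kernel):
  TLB hit vpn=0x281A0E → PA=0x1D4B1

TLB: [["0x281A0E", "0x1D"], ["0x483E18", "0x26"]]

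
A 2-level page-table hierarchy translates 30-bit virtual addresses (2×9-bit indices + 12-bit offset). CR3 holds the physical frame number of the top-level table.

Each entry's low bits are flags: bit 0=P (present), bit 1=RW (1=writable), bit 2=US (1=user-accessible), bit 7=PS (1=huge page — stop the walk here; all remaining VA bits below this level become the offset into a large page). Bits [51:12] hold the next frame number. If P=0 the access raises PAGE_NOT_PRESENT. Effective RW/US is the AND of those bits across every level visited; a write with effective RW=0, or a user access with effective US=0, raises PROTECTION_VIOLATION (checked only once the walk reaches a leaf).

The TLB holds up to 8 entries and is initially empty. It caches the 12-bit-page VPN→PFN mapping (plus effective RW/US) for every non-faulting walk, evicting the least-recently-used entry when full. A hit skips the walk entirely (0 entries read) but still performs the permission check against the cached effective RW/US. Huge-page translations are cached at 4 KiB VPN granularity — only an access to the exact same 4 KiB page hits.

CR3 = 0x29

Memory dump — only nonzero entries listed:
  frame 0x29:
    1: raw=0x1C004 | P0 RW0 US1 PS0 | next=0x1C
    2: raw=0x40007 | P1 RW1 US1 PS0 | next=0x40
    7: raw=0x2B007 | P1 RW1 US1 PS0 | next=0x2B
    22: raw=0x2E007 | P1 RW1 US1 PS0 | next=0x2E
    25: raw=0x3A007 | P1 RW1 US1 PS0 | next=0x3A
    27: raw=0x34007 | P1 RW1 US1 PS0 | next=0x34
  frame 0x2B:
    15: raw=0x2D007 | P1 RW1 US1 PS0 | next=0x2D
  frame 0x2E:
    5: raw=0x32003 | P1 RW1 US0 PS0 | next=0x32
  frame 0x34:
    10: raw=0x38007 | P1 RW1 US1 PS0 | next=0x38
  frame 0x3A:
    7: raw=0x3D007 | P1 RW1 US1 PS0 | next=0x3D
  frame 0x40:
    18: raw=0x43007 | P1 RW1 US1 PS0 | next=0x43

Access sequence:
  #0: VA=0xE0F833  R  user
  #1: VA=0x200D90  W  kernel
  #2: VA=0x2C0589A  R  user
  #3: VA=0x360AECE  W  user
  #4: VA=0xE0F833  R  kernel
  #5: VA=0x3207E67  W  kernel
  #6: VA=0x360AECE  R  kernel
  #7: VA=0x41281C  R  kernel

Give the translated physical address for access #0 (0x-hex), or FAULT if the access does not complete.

Per-access translation:
#0 VA=0xE0F833 (r,user):
  L0: frame=0x29 idx=7 entry=0x2B007 [P=1 RW=1 US=1 PS=0]
  L1: frame=0x2B idx=15 entry=0x2D007 [P=1 RW=1 US=1 PS=0]
  → PA=0x2D833  (2 entries read)
#1 VA=0x200D90 (w,kernel):
  L0: frame=0x29 idx=1 entry=0x1C004 [P=0 RW=0 US=1 PS=0]
  ⇒ fault: PAGE_NOT_PRESENT  — 1 lookups
#2 VA=0x2C0589A (r,user):
  L0: frame=0x29 idx=22 entry=0x2E007 [P=1 RW=1 US=1 PS=0]
  L1: frame=0x2E idx=5 entry=0x32003 [P=1 RW=1 US=0 PS=0]
  ⇒ fault: PROTECTION_VIOLATION  — 2 lookups
#3 VA=0x360AECE (w,user):
  L0: frame=0x29 idx=27 entry=0x34007 [P=1 RW=1 US=1 PS=0]
  L1: frame=0x34 idx=10 entry=0x38007 [P=1 RW=1 US=1 PS=0]
  → PA=0x38ECE  (2 entries read)
#4 VA=0xE0F833 (r,kernel):
  TLB hit vpn=0xE0F → PA=0x2D833
#5 VA=0x3207E67 (w,kernel):
  L0: frame=0x29 idx=25 entry=0x3A007 [P=1 RW=1 US=1 PS=0]
  L1: frame=0x3A idx=7 entry=0x3D007 [P=1 RW=1 US=1 PS=0]
  → PA=0x3DE67  (2 entries read)
#6 VA=0x360AECE (r,kernel):
  TLB hit vpn=0x360A → PA=0x38ECE
#7 VA=0x41281C (r,kernel):
  L0: frame=0x29 idx=2 entry=0x40007 [P=1 RW=1 US=1 PS=0]
  L1: frame=0x40 idx=18 entry=0x43007 [P=1 RW=1 US=1 PS=0]
  → PA=0x4381C  (2 entries read)

Access #0 PA: 0x2D833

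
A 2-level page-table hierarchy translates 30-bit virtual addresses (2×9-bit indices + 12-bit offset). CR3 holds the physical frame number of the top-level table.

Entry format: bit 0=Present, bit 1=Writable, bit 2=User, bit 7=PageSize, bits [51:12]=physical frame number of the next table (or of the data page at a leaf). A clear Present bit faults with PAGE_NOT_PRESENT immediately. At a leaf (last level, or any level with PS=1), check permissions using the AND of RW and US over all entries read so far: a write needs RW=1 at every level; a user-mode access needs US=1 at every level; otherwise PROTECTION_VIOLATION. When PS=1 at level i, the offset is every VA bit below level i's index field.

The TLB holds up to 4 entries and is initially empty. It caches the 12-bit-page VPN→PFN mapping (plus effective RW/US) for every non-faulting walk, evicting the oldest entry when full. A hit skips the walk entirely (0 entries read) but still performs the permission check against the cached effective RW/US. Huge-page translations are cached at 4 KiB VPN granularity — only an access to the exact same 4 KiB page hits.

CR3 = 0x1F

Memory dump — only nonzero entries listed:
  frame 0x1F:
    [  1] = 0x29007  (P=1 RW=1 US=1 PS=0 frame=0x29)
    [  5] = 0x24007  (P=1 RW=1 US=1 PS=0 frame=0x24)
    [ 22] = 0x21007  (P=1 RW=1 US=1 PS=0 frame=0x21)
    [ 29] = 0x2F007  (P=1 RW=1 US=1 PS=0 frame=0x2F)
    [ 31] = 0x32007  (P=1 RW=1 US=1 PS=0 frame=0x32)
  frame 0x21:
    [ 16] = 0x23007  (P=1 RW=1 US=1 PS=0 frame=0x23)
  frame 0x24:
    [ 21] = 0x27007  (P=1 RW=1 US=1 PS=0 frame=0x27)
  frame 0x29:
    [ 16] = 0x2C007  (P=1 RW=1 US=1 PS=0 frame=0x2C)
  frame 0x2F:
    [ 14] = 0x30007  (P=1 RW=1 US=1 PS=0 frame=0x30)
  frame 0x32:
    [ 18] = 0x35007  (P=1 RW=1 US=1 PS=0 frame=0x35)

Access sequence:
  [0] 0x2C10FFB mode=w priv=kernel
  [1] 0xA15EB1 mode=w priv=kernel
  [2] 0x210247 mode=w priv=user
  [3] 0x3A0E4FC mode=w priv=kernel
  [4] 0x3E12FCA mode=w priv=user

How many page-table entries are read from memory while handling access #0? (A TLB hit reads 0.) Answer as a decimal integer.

Walk each access:
#0 VA=0x2C10FFB (w,kernel):
  L0: frame=0x1F idx=22 entry=0x21007 [P=1 RW=1 US=1 PS=0]
  L1: frame=0x21 idx=16 entry=0x23007 [P=1 RW=1 US=1 PS=0]
  ⇒ phys 0x23FFB  [2 reads]
#1 VA=0xA15EB1 (w,kernel):
  L0: frame=0x1F idx=5 entry=0x24007 [P=1 RW=1 US=1 PS=0]
  L1: frame=0x24 idx=21 entry=0x27007 [P=1 RW=1 US=1 PS=0]
  ⇒ phys 0x27EB1  [2 reads]
#2 VA=0x210247 (w,user):
  L0: frame=0x1F idx=1 entry=0x29007 [P=1 RW=1 US=1 PS=0]
  L1: frame=0x29 idx=16 entry=0x2C007 [P=1 RW=1 US=1 PS=0]
  ⇒ phys 0x2C247  [2 reads]
#3 VA=0x3A0E4FC (w,kernel):
  L0: frame=0x1F idx=29 entry=0x2F007 [P=1 RW=1 US=1 PS=0]
  L1: frame=0x2F idx=14 entry=0x30007 [P=1 RW=1 US=1 PS=0]
  ⇒ phys 0x304FC  [2 reads]
#4 VA=0x3E12FCA (w,user):
  L0: frame=0x1F idx=31 entry=0x32007 [P=1 RW=1 US=1 PS=0]
  L1: frame=0x32 idx=18 entry=0x35007 [P=1 RW=1 US=1 PS=0]
  ⇒ phys 0x35FCA  [2 reads]

Entries read for #0: 2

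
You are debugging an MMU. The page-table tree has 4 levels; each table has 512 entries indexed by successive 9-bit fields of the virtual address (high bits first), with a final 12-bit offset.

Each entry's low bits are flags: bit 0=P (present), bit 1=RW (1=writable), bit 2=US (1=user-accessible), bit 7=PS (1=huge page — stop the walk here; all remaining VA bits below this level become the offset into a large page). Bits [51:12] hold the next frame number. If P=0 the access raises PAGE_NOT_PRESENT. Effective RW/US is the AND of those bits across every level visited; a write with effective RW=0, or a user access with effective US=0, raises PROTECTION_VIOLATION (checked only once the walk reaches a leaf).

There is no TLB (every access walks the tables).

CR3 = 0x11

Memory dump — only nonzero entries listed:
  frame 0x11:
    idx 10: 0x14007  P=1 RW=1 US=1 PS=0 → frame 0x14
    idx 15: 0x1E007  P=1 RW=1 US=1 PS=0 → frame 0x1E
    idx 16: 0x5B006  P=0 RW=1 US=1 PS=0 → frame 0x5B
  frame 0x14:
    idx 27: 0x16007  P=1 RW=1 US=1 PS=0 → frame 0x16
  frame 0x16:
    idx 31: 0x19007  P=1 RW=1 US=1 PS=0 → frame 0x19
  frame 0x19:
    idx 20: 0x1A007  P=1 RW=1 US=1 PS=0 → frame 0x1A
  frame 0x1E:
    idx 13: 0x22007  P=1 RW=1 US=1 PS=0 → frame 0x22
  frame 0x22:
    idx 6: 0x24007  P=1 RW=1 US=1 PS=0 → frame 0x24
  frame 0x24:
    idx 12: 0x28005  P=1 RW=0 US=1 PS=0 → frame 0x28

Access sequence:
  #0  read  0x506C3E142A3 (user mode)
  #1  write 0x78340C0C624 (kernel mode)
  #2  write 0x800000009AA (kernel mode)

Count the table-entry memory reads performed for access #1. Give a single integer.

Walk each access:
#0 VA=0x506C3E142A3 (r,user):
  [0] read 0x11 idx=10: raw=0x14007 flags P=1 W=1 U=1 S=0
  [1] read 0x14 idx=27: raw=0x16007 flags P=1 W=1 U=1 S=0
  [2] read 0x16 idx=31: raw=0x19007 flags P=1 W=1 U=1 S=0
  [3] read 0x19 idx=20: raw=0x1A007 flags P=1 W=1 U=1 S=0
  → PA=0x1A2A3  (4 entries read)
#1 VA=0x78340C0C624 (w,kernel):
  [0] read 0x11 idx=15: raw=0x1E007 flags P=1 W=1 U=1 S=0
  [1] read 0x1E idx=13: raw=0x22007 flags P=1 W=1 U=1 S=0
  [2] read 0x22 idx=6: raw=0x24007 flags P=1 W=1 U=1 S=0
  [3] read 0x24 idx=12: raw=0x28005 flags P=1 W=0 U=1 S=0
  ✗ PROTECTION_VIOLATION  [4 reads]
#2 VA=0x800000009AA (w,kernel):
  [0] read 0x11 idx=16: raw=0x5B006 flags P=0 W=1 U=1 S=0
  ✗ PAGE_NOT_PRESENT  [1 reads]

Entries read for #1: 4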